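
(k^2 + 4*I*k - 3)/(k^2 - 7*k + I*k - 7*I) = (k + 3*I)/(k - 7)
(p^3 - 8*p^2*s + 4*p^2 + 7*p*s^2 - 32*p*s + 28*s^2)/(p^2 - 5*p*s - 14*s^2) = (p^2 - p*s + 4*p - 4*s)/(p + 2*s)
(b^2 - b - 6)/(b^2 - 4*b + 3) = (b + 2)/(b - 1)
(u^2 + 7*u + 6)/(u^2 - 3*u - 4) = (u + 6)/(u - 4)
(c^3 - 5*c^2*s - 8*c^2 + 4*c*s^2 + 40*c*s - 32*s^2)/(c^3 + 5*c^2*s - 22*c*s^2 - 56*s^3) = (c^2 - c*s - 8*c + 8*s)/(c^2 + 9*c*s + 14*s^2)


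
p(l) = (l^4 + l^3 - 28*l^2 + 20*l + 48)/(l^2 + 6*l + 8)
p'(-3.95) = -57600.28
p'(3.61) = 1.26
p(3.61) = -0.65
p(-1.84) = -226.75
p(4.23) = 0.54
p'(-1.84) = 1835.46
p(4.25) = 0.59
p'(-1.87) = 2799.76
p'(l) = (-2*l - 6)*(l^4 + l^3 - 28*l^2 + 20*l + 48)/(l^2 + 6*l + 8)^2 + (4*l^3 + 3*l^2 - 56*l + 20)/(l^2 + 6*l + 8)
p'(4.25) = 2.61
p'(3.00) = -0.02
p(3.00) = -1.03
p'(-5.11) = -127.13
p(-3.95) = 2933.97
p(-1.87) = -294.78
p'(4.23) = 2.57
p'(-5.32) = -93.93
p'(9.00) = 12.54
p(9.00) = 36.71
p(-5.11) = -68.63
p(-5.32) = -45.73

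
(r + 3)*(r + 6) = r^2 + 9*r + 18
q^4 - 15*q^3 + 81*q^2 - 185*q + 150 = (q - 5)^2*(q - 3)*(q - 2)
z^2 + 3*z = z*(z + 3)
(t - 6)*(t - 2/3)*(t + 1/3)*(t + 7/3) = t^4 - 4*t^3 - 13*t^2 + 148*t/27 + 28/9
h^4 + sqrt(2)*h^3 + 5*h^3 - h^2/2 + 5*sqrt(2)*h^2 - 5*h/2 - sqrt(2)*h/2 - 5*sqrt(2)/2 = (h + 5)*(h - sqrt(2)/2)*(sqrt(2)*h/2 + 1)*(sqrt(2)*h + 1)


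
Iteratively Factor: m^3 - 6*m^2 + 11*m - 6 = (m - 2)*(m^2 - 4*m + 3) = (m - 3)*(m - 2)*(m - 1)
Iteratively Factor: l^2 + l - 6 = (l - 2)*(l + 3)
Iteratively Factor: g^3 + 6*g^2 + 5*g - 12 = (g + 3)*(g^2 + 3*g - 4) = (g + 3)*(g + 4)*(g - 1)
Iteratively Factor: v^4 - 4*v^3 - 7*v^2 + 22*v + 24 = (v + 1)*(v^3 - 5*v^2 - 2*v + 24) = (v - 4)*(v + 1)*(v^2 - v - 6) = (v - 4)*(v + 1)*(v + 2)*(v - 3)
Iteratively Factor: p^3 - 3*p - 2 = (p + 1)*(p^2 - p - 2) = (p - 2)*(p + 1)*(p + 1)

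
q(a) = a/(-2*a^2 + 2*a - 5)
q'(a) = a*(4*a - 2)/(-2*a^2 + 2*a - 5)^2 + 1/(-2*a^2 + 2*a - 5) = (2*a^2 - 5)/(4*a^4 - 8*a^3 + 24*a^2 - 20*a + 25)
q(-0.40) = 0.07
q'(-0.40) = -0.12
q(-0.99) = 0.11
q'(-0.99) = -0.04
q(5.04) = -0.11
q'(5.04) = 0.02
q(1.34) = -0.23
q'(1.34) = -0.04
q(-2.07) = 0.12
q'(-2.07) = 0.01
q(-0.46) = 0.07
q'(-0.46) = -0.11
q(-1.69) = 0.12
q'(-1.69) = 0.00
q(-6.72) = 0.06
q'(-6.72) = 0.01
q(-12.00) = 0.04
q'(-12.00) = 0.00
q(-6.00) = 0.07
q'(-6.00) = 0.01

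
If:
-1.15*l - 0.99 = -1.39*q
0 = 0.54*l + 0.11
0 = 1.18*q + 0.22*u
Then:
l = -0.20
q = 0.54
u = -2.92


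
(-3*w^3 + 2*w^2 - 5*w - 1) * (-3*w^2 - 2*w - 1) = 9*w^5 + 14*w^3 + 11*w^2 + 7*w + 1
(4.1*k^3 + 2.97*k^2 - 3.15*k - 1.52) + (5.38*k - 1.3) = 4.1*k^3 + 2.97*k^2 + 2.23*k - 2.82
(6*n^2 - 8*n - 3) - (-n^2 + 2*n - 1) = 7*n^2 - 10*n - 2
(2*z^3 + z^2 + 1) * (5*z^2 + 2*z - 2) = 10*z^5 + 9*z^4 - 2*z^3 + 3*z^2 + 2*z - 2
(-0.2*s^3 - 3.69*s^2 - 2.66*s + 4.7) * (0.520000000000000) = -0.104*s^3 - 1.9188*s^2 - 1.3832*s + 2.444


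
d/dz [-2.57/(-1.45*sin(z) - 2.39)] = -3.7265*cos(z)/(1.45*sin(z) + 2.39)^2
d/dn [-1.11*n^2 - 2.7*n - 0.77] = -2.22*n - 2.7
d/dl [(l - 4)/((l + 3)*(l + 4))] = (-l^2 + 8*l + 40)/(l^4 + 14*l^3 + 73*l^2 + 168*l + 144)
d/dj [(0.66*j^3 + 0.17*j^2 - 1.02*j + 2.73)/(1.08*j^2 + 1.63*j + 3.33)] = (0.7128*j^4 + 2.1516*j^3 + 7.9721*j^2 - 4.7646*j - 7.8465)/(1.1664*j^4 + 3.5208*j^3 + 9.8497*j^2 + 10.8558*j + 11.0889)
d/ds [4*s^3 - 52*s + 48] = 12*s^2 - 52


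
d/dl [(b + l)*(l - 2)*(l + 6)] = 2*b*l + 4*b + 3*l^2 + 8*l - 12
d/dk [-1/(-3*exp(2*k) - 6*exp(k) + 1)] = -6*(exp(k) + 1)*exp(k)/(3*exp(2*k) + 6*exp(k) - 1)^2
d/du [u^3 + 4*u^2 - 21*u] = 3*u^2 + 8*u - 21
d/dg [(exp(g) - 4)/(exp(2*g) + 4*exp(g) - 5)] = (-2*(exp(g) - 4)*(exp(g) + 2) + exp(2*g) + 4*exp(g) - 5)*exp(g)/(exp(2*g) + 4*exp(g) - 5)^2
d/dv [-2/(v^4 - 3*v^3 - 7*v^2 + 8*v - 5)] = 2*(4*v^3 - 9*v^2 - 14*v + 8)/(-v^4 + 3*v^3 + 7*v^2 - 8*v + 5)^2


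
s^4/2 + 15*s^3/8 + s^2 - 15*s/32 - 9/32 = (s/2 + 1/4)*(s - 1/2)*(s + 3/4)*(s + 3)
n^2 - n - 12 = (n - 4)*(n + 3)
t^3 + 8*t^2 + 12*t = t*(t + 2)*(t + 6)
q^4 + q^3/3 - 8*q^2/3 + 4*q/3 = q*(q - 1)*(q - 2/3)*(q + 2)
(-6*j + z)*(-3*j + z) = 18*j^2 - 9*j*z + z^2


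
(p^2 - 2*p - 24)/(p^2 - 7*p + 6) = (p + 4)/(p - 1)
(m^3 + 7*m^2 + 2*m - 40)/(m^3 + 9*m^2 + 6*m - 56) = (m + 5)/(m + 7)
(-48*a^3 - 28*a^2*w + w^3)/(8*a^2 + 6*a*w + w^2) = -6*a + w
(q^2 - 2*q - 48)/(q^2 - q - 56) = (q + 6)/(q + 7)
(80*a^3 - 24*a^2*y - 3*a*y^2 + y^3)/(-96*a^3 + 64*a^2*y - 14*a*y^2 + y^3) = (5*a + y)/(-6*a + y)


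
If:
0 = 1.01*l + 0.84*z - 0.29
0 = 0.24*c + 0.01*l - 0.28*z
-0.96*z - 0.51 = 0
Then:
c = -0.65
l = 0.73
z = -0.53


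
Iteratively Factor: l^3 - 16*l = (l - 4)*(l^2 + 4*l) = l*(l - 4)*(l + 4)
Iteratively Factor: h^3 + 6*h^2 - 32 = (h + 4)*(h^2 + 2*h - 8) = (h - 2)*(h + 4)*(h + 4)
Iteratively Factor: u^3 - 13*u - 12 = (u + 3)*(u^2 - 3*u - 4) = (u - 4)*(u + 3)*(u + 1)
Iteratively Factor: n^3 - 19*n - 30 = (n - 5)*(n^2 + 5*n + 6) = (n - 5)*(n + 2)*(n + 3)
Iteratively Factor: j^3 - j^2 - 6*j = (j + 2)*(j^2 - 3*j) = (j - 3)*(j + 2)*(j)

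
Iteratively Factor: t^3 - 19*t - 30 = (t - 5)*(t^2 + 5*t + 6) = (t - 5)*(t + 2)*(t + 3)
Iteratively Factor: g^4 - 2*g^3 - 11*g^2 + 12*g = (g + 3)*(g^3 - 5*g^2 + 4*g) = (g - 1)*(g + 3)*(g^2 - 4*g) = (g - 4)*(g - 1)*(g + 3)*(g)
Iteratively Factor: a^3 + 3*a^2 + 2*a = (a + 1)*(a^2 + 2*a) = (a + 1)*(a + 2)*(a)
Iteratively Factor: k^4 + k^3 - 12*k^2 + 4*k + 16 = (k - 2)*(k^3 + 3*k^2 - 6*k - 8) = (k - 2)*(k + 1)*(k^2 + 2*k - 8) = (k - 2)^2*(k + 1)*(k + 4)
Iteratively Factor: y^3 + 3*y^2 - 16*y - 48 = (y + 3)*(y^2 - 16) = (y - 4)*(y + 3)*(y + 4)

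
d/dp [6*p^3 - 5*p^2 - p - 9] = 18*p^2 - 10*p - 1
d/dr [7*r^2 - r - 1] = 14*r - 1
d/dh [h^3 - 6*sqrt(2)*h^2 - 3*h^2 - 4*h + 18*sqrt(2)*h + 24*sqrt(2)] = 3*h^2 - 12*sqrt(2)*h - 6*h - 4 + 18*sqrt(2)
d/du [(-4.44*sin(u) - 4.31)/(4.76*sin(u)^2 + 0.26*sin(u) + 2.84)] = (21.1344*sin(u)^2 + 41.0312*sin(u) - 11.489)*cos(u)/(22.6576*sin(u)^4 + 2.4752*sin(u)^3 + 27.1044*sin(u)^2 + 1.4768*sin(u) + 8.0656)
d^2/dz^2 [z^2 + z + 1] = 2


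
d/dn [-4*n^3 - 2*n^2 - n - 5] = -12*n^2 - 4*n - 1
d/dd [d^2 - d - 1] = 2*d - 1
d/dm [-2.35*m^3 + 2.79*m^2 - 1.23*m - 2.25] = -7.05*m^2 + 5.58*m - 1.23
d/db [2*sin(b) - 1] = 2*cos(b)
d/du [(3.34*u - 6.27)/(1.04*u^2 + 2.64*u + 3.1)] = (-3.4736*u^2 + 13.0416*u + 26.9068)/(1.0816*u^4 + 5.4912*u^3 + 13.4176*u^2 + 16.368*u + 9.61)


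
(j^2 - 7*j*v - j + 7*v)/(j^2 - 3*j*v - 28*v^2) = (j - 1)/(j + 4*v)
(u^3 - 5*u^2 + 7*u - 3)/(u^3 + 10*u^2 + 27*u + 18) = (u^3 - 5*u^2 + 7*u - 3)/(u^3 + 10*u^2 + 27*u + 18)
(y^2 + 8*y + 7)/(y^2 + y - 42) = (y + 1)/(y - 6)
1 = 1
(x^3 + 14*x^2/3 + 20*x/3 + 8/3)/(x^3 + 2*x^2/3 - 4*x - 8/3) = (x + 2)/(x - 2)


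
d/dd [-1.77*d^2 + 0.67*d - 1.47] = 0.67 - 3.54*d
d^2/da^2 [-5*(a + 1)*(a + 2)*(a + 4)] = -30*a - 70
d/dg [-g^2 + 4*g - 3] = 4 - 2*g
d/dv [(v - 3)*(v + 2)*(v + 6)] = 3*v^2 + 10*v - 12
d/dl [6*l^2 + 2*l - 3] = 12*l + 2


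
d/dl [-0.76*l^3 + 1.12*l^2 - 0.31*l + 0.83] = -2.28*l^2 + 2.24*l - 0.31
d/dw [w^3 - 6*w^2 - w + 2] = 3*w^2 - 12*w - 1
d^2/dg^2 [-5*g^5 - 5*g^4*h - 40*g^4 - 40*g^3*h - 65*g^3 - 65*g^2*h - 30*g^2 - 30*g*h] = -100*g^3 - 60*g^2*h - 480*g^2 - 240*g*h - 390*g - 130*h - 60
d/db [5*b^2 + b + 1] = 10*b + 1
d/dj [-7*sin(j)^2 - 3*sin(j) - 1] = -(14*sin(j) + 3)*cos(j)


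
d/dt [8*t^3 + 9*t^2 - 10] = 6*t*(4*t + 3)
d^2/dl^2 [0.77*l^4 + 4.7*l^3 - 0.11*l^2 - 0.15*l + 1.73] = 9.24*l^2 + 28.2*l - 0.22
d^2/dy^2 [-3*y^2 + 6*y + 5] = -6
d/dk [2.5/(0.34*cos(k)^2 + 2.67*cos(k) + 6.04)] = (1.7*cos(k) + 6.675)*sin(k)/(0.34*cos(k)^2 + 2.67*cos(k) + 6.04)^2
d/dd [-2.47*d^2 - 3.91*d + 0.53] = -4.94*d - 3.91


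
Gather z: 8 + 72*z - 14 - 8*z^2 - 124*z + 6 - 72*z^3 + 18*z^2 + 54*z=-72*z^3 + 10*z^2 + 2*z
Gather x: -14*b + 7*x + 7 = -14*b + 7*x + 7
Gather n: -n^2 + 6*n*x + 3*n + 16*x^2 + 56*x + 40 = -n^2 + n*(6*x + 3) + 16*x^2 + 56*x + 40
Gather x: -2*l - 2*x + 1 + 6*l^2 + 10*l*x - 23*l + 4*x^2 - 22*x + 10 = 6*l^2 - 25*l + 4*x^2 + x*(10*l - 24) + 11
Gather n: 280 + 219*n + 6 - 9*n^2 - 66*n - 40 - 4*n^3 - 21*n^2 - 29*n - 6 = -4*n^3 - 30*n^2 + 124*n + 240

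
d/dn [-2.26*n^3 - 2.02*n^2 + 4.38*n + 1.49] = -6.78*n^2 - 4.04*n + 4.38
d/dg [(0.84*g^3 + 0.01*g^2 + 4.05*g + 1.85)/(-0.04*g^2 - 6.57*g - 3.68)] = (-0.0336*g^4 - 11.0376*g^3 - 9.1773*g^2 + 0.0744000000000007*g - 2.7495)/(0.0016*g^4 + 0.5256*g^3 + 43.4593*g^2 + 48.3552*g + 13.5424)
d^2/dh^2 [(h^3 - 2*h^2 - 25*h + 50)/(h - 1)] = 2*(h^3 - 3*h^2 + 3*h + 23)/(h^3 - 3*h^2 + 3*h - 1)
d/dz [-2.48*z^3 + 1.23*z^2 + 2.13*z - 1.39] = -7.44*z^2 + 2.46*z + 2.13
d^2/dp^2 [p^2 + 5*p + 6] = 2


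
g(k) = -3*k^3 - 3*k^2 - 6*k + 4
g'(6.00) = -366.00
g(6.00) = -788.00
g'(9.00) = -789.00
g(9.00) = -2480.00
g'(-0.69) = -6.14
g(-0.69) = 7.70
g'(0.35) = -9.20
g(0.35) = 1.40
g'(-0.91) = -7.99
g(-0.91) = 9.24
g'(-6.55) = -352.82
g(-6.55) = 757.63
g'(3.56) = -141.42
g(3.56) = -190.73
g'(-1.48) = -16.83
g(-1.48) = 16.03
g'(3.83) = -161.00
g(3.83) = -231.53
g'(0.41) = -9.97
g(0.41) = 0.83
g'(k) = -9*k^2 - 6*k - 6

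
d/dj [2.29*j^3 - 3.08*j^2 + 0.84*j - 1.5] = 6.87*j^2 - 6.16*j + 0.84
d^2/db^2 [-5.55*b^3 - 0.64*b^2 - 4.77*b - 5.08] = -33.3*b - 1.28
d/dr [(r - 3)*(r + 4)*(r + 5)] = 3*r^2 + 12*r - 7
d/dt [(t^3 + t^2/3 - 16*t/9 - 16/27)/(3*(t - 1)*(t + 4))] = (27*t^4 + 162*t^3 - 249*t^2 - 40*t + 240)/(81*(t^4 + 6*t^3 + t^2 - 24*t + 16))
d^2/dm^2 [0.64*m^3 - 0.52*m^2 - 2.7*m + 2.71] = 3.84*m - 1.04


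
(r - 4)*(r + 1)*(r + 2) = r^3 - r^2 - 10*r - 8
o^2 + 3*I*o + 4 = (o - I)*(o + 4*I)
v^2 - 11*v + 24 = (v - 8)*(v - 3)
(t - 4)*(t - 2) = t^2 - 6*t + 8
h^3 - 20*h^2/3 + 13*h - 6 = (h - 3)^2*(h - 2/3)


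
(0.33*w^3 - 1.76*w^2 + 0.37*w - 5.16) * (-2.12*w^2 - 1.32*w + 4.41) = -0.6996*w^5 + 3.2956*w^4 + 2.9941*w^3 + 2.6892*w^2 + 8.4429*w - 22.7556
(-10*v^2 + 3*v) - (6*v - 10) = -10*v^2 - 3*v + 10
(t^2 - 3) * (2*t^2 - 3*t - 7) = 2*t^4 - 3*t^3 - 13*t^2 + 9*t + 21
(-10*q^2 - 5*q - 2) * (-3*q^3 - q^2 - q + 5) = 30*q^5 + 25*q^4 + 21*q^3 - 43*q^2 - 23*q - 10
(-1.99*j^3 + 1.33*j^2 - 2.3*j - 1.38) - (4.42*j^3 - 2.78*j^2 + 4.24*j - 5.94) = -6.41*j^3 + 4.11*j^2 - 6.54*j + 4.56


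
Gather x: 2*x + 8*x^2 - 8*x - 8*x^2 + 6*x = 0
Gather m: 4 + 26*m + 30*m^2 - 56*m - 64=30*m^2 - 30*m - 60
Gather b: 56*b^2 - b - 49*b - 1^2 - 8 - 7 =56*b^2 - 50*b - 16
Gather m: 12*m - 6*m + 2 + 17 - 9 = 6*m + 10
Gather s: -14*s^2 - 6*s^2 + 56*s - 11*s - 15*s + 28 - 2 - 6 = -20*s^2 + 30*s + 20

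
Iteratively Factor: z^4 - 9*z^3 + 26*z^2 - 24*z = (z)*(z^3 - 9*z^2 + 26*z - 24) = z*(z - 2)*(z^2 - 7*z + 12) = z*(z - 4)*(z - 2)*(z - 3)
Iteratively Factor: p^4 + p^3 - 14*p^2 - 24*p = (p + 2)*(p^3 - p^2 - 12*p) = p*(p + 2)*(p^2 - p - 12) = p*(p + 2)*(p + 3)*(p - 4)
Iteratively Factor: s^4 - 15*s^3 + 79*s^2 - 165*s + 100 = (s - 1)*(s^3 - 14*s^2 + 65*s - 100) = (s - 4)*(s - 1)*(s^2 - 10*s + 25) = (s - 5)*(s - 4)*(s - 1)*(s - 5)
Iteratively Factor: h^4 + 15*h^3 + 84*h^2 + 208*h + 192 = (h + 4)*(h^3 + 11*h^2 + 40*h + 48) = (h + 4)^2*(h^2 + 7*h + 12) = (h + 4)^3*(h + 3)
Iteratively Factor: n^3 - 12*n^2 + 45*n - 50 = (n - 5)*(n^2 - 7*n + 10) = (n - 5)^2*(n - 2)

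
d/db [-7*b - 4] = -7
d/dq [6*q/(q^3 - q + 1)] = -12*q^3/(q^3 - q + 1)^2 + 6/(q^3 - q + 1)^2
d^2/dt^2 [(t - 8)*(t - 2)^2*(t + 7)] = 12*t^2 - 30*t - 96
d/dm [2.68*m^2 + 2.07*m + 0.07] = 5.36*m + 2.07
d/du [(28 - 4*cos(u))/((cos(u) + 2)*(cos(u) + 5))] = 4*(sin(u)^2 + 14*cos(u) + 58)*sin(u)/((cos(u) + 2)^2*(cos(u) + 5)^2)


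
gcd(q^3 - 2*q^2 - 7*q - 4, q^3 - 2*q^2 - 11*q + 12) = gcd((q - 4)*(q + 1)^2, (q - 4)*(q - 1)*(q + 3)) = q - 4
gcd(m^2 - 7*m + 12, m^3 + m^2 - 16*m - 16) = m - 4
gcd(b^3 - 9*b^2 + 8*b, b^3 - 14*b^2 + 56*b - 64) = b - 8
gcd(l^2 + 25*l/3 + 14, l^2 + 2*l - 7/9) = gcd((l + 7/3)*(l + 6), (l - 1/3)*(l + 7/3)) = l + 7/3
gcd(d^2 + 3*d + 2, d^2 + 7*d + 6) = d + 1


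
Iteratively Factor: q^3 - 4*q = (q + 2)*(q^2 - 2*q) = (q - 2)*(q + 2)*(q)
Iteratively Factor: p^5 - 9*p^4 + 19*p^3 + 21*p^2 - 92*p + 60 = (p + 2)*(p^4 - 11*p^3 + 41*p^2 - 61*p + 30) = (p - 5)*(p + 2)*(p^3 - 6*p^2 + 11*p - 6) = (p - 5)*(p - 2)*(p + 2)*(p^2 - 4*p + 3) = (p - 5)*(p - 3)*(p - 2)*(p + 2)*(p - 1)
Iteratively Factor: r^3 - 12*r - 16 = (r + 2)*(r^2 - 2*r - 8) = (r + 2)^2*(r - 4)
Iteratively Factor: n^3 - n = (n + 1)*(n^2 - n) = n*(n + 1)*(n - 1)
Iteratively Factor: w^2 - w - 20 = (w - 5)*(w + 4)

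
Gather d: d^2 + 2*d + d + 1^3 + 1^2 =d^2 + 3*d + 2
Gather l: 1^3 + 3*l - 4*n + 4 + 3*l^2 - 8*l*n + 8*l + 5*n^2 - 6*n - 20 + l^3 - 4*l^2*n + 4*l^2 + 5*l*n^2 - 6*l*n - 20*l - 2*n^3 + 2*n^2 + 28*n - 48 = l^3 + l^2*(7 - 4*n) + l*(5*n^2 - 14*n - 9) - 2*n^3 + 7*n^2 + 18*n - 63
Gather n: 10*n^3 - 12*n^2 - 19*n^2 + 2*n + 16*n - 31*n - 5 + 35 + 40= 10*n^3 - 31*n^2 - 13*n + 70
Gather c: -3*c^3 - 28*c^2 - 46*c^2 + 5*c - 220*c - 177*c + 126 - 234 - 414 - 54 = -3*c^3 - 74*c^2 - 392*c - 576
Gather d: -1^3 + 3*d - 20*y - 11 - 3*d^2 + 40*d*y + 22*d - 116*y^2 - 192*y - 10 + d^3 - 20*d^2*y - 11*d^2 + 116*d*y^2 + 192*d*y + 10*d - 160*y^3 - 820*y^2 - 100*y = d^3 + d^2*(-20*y - 14) + d*(116*y^2 + 232*y + 35) - 160*y^3 - 936*y^2 - 312*y - 22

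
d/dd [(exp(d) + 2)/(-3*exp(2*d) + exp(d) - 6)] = ((exp(d) + 2)*(6*exp(d) - 1) - 3*exp(2*d) + exp(d) - 6)*exp(d)/(3*exp(2*d) - exp(d) + 6)^2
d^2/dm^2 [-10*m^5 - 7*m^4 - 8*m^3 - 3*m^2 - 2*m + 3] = -200*m^3 - 84*m^2 - 48*m - 6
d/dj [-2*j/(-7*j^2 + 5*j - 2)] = 2*(2 - 7*j^2)/(49*j^4 - 70*j^3 + 53*j^2 - 20*j + 4)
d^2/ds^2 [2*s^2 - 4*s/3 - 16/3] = 4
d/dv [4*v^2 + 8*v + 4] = 8*v + 8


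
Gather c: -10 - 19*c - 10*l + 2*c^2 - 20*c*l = 2*c^2 + c*(-20*l - 19) - 10*l - 10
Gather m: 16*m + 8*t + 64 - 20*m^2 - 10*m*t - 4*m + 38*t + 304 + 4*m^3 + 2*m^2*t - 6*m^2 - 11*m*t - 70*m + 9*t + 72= 4*m^3 + m^2*(2*t - 26) + m*(-21*t - 58) + 55*t + 440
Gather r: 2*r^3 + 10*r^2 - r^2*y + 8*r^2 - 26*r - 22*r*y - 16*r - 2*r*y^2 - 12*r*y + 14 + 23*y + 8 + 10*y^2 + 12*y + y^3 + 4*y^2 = 2*r^3 + r^2*(18 - y) + r*(-2*y^2 - 34*y - 42) + y^3 + 14*y^2 + 35*y + 22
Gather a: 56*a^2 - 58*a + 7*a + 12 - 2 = 56*a^2 - 51*a + 10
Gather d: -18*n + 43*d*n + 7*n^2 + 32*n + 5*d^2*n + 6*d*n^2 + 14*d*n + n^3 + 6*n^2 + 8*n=5*d^2*n + d*(6*n^2 + 57*n) + n^3 + 13*n^2 + 22*n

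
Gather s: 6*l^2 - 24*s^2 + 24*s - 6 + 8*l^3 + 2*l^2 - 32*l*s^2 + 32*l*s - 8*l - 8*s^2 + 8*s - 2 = 8*l^3 + 8*l^2 - 8*l + s^2*(-32*l - 32) + s*(32*l + 32) - 8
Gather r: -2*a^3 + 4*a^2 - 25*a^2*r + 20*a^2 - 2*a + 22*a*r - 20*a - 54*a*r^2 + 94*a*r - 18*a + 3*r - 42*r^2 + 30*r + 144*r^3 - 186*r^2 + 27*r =-2*a^3 + 24*a^2 - 40*a + 144*r^3 + r^2*(-54*a - 228) + r*(-25*a^2 + 116*a + 60)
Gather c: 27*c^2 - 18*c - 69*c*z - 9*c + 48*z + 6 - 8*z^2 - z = 27*c^2 + c*(-69*z - 27) - 8*z^2 + 47*z + 6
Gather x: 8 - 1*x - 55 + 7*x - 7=6*x - 54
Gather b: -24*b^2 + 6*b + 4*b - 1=-24*b^2 + 10*b - 1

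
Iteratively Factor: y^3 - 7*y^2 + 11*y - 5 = (y - 5)*(y^2 - 2*y + 1) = (y - 5)*(y - 1)*(y - 1)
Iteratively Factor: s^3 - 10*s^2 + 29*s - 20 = (s - 4)*(s^2 - 6*s + 5) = (s - 5)*(s - 4)*(s - 1)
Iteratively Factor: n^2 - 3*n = (n)*(n - 3)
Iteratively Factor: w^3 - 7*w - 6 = (w + 1)*(w^2 - w - 6) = (w - 3)*(w + 1)*(w + 2)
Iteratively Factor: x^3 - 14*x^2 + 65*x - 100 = (x - 5)*(x^2 - 9*x + 20) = (x - 5)^2*(x - 4)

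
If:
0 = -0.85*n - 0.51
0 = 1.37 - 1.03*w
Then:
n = -0.60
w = 1.33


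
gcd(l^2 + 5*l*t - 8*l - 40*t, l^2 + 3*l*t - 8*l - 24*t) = l - 8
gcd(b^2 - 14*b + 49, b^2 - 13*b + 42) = b - 7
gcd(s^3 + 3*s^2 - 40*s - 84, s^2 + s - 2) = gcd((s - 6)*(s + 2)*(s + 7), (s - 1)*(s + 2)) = s + 2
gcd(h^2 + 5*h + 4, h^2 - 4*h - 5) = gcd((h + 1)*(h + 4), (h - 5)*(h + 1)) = h + 1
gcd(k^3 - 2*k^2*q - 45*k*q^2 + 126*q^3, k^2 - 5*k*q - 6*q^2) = -k + 6*q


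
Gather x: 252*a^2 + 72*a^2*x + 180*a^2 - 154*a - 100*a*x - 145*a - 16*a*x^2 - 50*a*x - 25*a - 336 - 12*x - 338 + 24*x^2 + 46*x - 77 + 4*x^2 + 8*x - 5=432*a^2 - 324*a + x^2*(28 - 16*a) + x*(72*a^2 - 150*a + 42) - 756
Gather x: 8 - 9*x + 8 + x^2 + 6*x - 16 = x^2 - 3*x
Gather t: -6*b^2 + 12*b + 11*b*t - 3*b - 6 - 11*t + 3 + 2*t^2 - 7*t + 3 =-6*b^2 + 9*b + 2*t^2 + t*(11*b - 18)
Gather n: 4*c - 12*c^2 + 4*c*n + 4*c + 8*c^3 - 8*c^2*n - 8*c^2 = 8*c^3 - 20*c^2 + 8*c + n*(-8*c^2 + 4*c)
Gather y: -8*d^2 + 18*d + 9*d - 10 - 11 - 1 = -8*d^2 + 27*d - 22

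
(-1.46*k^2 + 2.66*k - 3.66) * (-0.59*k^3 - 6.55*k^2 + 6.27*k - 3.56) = 0.8614*k^5 + 7.9936*k^4 - 24.4178*k^3 + 45.8488*k^2 - 32.4178*k + 13.0296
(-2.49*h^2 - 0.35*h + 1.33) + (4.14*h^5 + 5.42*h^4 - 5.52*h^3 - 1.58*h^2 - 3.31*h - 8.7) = 4.14*h^5 + 5.42*h^4 - 5.52*h^3 - 4.07*h^2 - 3.66*h - 7.37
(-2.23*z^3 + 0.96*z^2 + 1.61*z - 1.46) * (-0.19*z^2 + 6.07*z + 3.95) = 0.4237*z^5 - 13.7185*z^4 - 3.2872*z^3 + 13.8421*z^2 - 2.5027*z - 5.767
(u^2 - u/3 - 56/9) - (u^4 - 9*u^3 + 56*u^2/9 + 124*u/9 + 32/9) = -u^4 + 9*u^3 - 47*u^2/9 - 127*u/9 - 88/9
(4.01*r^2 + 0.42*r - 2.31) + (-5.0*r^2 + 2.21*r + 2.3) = -0.99*r^2 + 2.63*r - 0.0100000000000002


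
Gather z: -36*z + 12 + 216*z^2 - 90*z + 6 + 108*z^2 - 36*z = 324*z^2 - 162*z + 18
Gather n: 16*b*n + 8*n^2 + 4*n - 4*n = 16*b*n + 8*n^2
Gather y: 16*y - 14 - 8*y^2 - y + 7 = -8*y^2 + 15*y - 7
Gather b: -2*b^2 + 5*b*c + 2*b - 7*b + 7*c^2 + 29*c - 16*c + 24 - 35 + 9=-2*b^2 + b*(5*c - 5) + 7*c^2 + 13*c - 2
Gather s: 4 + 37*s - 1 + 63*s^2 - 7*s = 63*s^2 + 30*s + 3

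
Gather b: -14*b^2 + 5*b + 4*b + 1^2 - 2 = -14*b^2 + 9*b - 1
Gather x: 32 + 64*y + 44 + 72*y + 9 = 136*y + 85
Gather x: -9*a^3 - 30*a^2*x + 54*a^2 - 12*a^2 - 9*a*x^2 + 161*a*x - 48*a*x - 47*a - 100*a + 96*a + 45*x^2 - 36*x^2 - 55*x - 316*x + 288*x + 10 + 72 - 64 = -9*a^3 + 42*a^2 - 51*a + x^2*(9 - 9*a) + x*(-30*a^2 + 113*a - 83) + 18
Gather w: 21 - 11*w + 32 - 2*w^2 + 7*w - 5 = -2*w^2 - 4*w + 48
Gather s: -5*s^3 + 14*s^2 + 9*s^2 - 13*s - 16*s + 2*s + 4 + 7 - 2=-5*s^3 + 23*s^2 - 27*s + 9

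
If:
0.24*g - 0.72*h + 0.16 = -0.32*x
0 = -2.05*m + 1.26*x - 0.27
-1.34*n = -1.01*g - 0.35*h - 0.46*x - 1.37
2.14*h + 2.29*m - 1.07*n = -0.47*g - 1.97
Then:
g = -6.58166639575901*x - 3.48237061307828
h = -1.74944435414189*x - 0.938567982137205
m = 0.614634146341463*x - 0.131707317073171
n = -5.07446909228826*x - 1.84753217384857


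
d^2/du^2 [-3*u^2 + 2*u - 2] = -6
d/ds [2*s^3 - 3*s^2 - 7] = 6*s*(s - 1)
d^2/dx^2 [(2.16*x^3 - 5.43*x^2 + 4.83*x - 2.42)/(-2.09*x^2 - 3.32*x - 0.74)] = (-158.48667*x^3 - 18.803544*x^2 + 138.474948*x + 75.542496)/(9.129329*x^6 + 43.506276*x^5 + 78.80763*x^4 + 67.40264*x^3 + 27.90318*x^2 + 5.454096*x + 0.405224)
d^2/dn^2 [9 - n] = 0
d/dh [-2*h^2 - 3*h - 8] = -4*h - 3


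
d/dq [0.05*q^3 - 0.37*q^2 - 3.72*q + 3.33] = 0.15*q^2 - 0.74*q - 3.72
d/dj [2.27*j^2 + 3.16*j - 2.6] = 4.54*j + 3.16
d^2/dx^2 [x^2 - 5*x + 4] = 2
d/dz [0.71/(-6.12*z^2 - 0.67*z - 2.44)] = (8.6904*z + 0.4757)/(6.12*z^2 + 0.67*z + 2.44)^2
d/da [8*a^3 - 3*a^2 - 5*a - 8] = 24*a^2 - 6*a - 5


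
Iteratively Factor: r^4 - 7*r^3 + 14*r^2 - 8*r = (r - 2)*(r^3 - 5*r^2 + 4*r) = (r - 4)*(r - 2)*(r^2 - r) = (r - 4)*(r - 2)*(r - 1)*(r)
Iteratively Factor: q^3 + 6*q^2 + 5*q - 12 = (q - 1)*(q^2 + 7*q + 12) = (q - 1)*(q + 3)*(q + 4)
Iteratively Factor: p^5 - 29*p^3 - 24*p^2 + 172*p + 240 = (p - 3)*(p^4 + 3*p^3 - 20*p^2 - 84*p - 80) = (p - 3)*(p + 4)*(p^3 - p^2 - 16*p - 20) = (p - 5)*(p - 3)*(p + 4)*(p^2 + 4*p + 4) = (p - 5)*(p - 3)*(p + 2)*(p + 4)*(p + 2)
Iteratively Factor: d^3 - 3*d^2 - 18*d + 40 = (d - 5)*(d^2 + 2*d - 8) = (d - 5)*(d + 4)*(d - 2)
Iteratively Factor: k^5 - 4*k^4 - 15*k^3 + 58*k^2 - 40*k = (k + 4)*(k^4 - 8*k^3 + 17*k^2 - 10*k) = (k - 5)*(k + 4)*(k^3 - 3*k^2 + 2*k) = (k - 5)*(k - 1)*(k + 4)*(k^2 - 2*k) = k*(k - 5)*(k - 1)*(k + 4)*(k - 2)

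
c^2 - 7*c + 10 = (c - 5)*(c - 2)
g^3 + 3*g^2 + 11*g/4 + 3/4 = (g + 1/2)*(g + 1)*(g + 3/2)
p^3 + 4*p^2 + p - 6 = (p - 1)*(p + 2)*(p + 3)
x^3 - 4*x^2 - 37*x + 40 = (x - 8)*(x - 1)*(x + 5)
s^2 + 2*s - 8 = (s - 2)*(s + 4)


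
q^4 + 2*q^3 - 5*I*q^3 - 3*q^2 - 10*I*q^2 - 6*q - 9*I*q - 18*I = (q + 2)*(q - 3*I)^2*(q + I)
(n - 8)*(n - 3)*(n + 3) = n^3 - 8*n^2 - 9*n + 72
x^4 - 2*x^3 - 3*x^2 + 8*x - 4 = (x - 2)*(x - 1)^2*(x + 2)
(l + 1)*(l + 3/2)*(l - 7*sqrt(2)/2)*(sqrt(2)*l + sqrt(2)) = sqrt(2)*l^4 - 7*l^3 + 7*sqrt(2)*l^3/2 - 49*l^2/2 + 4*sqrt(2)*l^2 - 28*l + 3*sqrt(2)*l/2 - 21/2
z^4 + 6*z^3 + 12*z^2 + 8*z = z*(z + 2)^3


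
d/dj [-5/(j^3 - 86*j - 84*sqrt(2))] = 5*(3*j^2 - 86)/(-j^3 + 86*j + 84*sqrt(2))^2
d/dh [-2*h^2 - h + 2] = -4*h - 1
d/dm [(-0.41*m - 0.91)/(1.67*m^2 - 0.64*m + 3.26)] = (0.6847*m^2 + 3.0394*m - 1.919)/(2.7889*m^4 - 2.1376*m^3 + 11.298*m^2 - 4.1728*m + 10.6276)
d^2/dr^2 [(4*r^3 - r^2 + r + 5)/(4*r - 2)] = (16*r^3 - 24*r^2 + 12*r + 21)/(8*r^3 - 12*r^2 + 6*r - 1)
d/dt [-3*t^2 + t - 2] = 1 - 6*t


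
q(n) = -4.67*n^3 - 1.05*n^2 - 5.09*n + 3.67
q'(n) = -14.01*n^2 - 2.1*n - 5.09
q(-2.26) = 63.72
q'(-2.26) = -71.90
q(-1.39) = 21.26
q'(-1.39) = -29.24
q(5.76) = -952.94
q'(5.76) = -482.00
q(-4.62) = 465.29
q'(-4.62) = -294.42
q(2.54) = -92.56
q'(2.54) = -100.81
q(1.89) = -41.23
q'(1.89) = -59.10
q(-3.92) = 288.79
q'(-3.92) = -212.14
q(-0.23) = 4.84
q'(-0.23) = -5.35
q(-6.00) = 1005.13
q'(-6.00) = -496.85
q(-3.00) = 135.58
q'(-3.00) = -124.88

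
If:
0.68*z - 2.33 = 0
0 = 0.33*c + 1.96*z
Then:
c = -20.35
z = 3.43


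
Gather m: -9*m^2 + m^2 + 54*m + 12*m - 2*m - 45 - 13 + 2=-8*m^2 + 64*m - 56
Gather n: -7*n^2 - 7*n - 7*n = -7*n^2 - 14*n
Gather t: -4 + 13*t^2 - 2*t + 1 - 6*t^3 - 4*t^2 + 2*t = -6*t^3 + 9*t^2 - 3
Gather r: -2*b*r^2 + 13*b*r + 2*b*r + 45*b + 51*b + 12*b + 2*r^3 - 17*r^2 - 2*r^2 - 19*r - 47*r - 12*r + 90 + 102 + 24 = 108*b + 2*r^3 + r^2*(-2*b - 19) + r*(15*b - 78) + 216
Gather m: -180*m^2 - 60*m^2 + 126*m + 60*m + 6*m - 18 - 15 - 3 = -240*m^2 + 192*m - 36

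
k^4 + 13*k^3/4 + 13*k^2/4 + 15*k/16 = k*(k + 1/2)*(k + 5/4)*(k + 3/2)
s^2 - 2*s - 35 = (s - 7)*(s + 5)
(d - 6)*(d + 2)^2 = d^3 - 2*d^2 - 20*d - 24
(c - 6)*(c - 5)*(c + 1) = c^3 - 10*c^2 + 19*c + 30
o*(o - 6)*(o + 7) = o^3 + o^2 - 42*o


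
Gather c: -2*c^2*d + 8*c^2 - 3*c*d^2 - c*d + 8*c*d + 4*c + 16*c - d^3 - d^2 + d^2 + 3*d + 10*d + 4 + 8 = c^2*(8 - 2*d) + c*(-3*d^2 + 7*d + 20) - d^3 + 13*d + 12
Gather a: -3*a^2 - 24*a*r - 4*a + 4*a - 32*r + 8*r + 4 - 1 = -3*a^2 - 24*a*r - 24*r + 3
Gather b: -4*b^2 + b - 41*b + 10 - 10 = -4*b^2 - 40*b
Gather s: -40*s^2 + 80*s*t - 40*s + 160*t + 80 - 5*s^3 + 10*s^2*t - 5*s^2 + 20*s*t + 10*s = -5*s^3 + s^2*(10*t - 45) + s*(100*t - 30) + 160*t + 80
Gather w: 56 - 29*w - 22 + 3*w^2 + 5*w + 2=3*w^2 - 24*w + 36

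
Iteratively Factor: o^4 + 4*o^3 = (o + 4)*(o^3) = o*(o + 4)*(o^2) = o^2*(o + 4)*(o)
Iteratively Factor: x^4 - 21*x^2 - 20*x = (x - 5)*(x^3 + 5*x^2 + 4*x) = (x - 5)*(x + 1)*(x^2 + 4*x) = x*(x - 5)*(x + 1)*(x + 4)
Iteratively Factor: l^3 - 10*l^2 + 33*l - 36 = (l - 3)*(l^2 - 7*l + 12) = (l - 3)^2*(l - 4)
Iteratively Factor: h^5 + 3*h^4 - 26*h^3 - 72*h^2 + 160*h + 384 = (h - 3)*(h^4 + 6*h^3 - 8*h^2 - 96*h - 128) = (h - 3)*(h + 2)*(h^3 + 4*h^2 - 16*h - 64) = (h - 3)*(h + 2)*(h + 4)*(h^2 - 16) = (h - 3)*(h + 2)*(h + 4)^2*(h - 4)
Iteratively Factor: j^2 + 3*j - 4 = (j + 4)*(j - 1)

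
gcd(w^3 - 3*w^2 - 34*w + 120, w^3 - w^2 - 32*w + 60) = w^2 + w - 30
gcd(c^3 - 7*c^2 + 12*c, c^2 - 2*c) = c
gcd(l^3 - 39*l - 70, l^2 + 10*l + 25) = l + 5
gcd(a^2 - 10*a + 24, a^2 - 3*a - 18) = a - 6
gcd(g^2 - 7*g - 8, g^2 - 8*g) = g - 8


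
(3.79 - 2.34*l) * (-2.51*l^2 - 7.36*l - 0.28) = 5.8734*l^3 + 7.7095*l^2 - 27.2392*l - 1.0612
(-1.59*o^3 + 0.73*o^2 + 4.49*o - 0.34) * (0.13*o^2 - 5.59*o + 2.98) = -0.2067*o^5 + 8.983*o^4 - 8.2352*o^3 - 22.9679*o^2 + 15.2808*o - 1.0132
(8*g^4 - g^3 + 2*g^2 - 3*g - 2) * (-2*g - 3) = -16*g^5 - 22*g^4 - g^3 + 13*g + 6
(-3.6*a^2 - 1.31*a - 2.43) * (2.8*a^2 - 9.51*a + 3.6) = -10.08*a^4 + 30.568*a^3 - 7.3059*a^2 + 18.3933*a - 8.748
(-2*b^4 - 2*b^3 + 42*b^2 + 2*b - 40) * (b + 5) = -2*b^5 - 12*b^4 + 32*b^3 + 212*b^2 - 30*b - 200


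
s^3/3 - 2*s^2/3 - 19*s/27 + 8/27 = (s/3 + 1/3)*(s - 8/3)*(s - 1/3)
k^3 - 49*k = k*(k - 7)*(k + 7)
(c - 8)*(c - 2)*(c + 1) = c^3 - 9*c^2 + 6*c + 16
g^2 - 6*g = g*(g - 6)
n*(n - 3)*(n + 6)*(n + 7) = n^4 + 10*n^3 + 3*n^2 - 126*n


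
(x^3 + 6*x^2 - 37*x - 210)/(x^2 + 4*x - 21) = (x^2 - x - 30)/(x - 3)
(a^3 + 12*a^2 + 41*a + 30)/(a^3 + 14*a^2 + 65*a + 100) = (a^2 + 7*a + 6)/(a^2 + 9*a + 20)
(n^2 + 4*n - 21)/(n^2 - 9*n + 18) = (n + 7)/(n - 6)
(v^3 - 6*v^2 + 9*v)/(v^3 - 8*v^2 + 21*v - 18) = v/(v - 2)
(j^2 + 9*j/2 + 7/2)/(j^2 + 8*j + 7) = (j + 7/2)/(j + 7)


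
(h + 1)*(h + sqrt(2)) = h^2 + h + sqrt(2)*h + sqrt(2)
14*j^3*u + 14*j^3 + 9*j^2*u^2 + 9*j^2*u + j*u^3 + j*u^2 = (2*j + u)*(7*j + u)*(j*u + j)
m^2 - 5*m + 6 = (m - 3)*(m - 2)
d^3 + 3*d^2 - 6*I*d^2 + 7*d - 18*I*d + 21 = (d + 3)*(d - 7*I)*(d + I)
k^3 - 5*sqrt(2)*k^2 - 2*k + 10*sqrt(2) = (k - 5*sqrt(2))*(k - sqrt(2))*(k + sqrt(2))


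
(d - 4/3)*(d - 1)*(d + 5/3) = d^3 - 2*d^2/3 - 23*d/9 + 20/9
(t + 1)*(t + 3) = t^2 + 4*t + 3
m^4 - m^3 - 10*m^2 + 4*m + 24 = (m - 3)*(m - 2)*(m + 2)^2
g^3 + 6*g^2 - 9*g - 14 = (g - 2)*(g + 1)*(g + 7)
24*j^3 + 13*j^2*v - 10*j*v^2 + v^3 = (-8*j + v)*(-3*j + v)*(j + v)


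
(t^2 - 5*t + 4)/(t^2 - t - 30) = (-t^2 + 5*t - 4)/(-t^2 + t + 30)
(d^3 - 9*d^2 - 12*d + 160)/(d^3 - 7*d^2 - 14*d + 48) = (d^2 - d - 20)/(d^2 + d - 6)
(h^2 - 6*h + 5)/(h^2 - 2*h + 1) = (h - 5)/(h - 1)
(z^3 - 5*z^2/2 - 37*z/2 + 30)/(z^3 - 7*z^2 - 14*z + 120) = (z - 3/2)/(z - 6)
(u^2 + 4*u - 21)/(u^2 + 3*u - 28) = (u - 3)/(u - 4)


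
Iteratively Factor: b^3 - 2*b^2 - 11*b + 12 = (b + 3)*(b^2 - 5*b + 4) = (b - 4)*(b + 3)*(b - 1)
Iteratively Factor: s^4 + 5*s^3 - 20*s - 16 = (s + 1)*(s^3 + 4*s^2 - 4*s - 16) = (s + 1)*(s + 4)*(s^2 - 4) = (s + 1)*(s + 2)*(s + 4)*(s - 2)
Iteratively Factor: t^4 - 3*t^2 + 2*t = (t - 1)*(t^3 + t^2 - 2*t) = (t - 1)^2*(t^2 + 2*t) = t*(t - 1)^2*(t + 2)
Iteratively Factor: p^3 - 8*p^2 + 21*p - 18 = (p - 3)*(p^2 - 5*p + 6) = (p - 3)^2*(p - 2)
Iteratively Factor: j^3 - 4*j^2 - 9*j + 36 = (j - 4)*(j^2 - 9) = (j - 4)*(j + 3)*(j - 3)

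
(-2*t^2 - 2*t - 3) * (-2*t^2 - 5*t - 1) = 4*t^4 + 14*t^3 + 18*t^2 + 17*t + 3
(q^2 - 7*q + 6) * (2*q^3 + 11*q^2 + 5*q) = 2*q^5 - 3*q^4 - 60*q^3 + 31*q^2 + 30*q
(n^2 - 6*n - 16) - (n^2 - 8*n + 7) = 2*n - 23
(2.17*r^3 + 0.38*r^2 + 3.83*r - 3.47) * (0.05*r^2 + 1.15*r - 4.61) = 0.1085*r^5 + 2.5145*r^4 - 9.3752*r^3 + 2.4792*r^2 - 21.6468*r + 15.9967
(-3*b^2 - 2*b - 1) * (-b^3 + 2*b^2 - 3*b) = 3*b^5 - 4*b^4 + 6*b^3 + 4*b^2 + 3*b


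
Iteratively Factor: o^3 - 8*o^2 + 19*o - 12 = (o - 4)*(o^2 - 4*o + 3) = (o - 4)*(o - 3)*(o - 1)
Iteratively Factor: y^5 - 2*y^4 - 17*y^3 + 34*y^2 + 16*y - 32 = (y - 2)*(y^4 - 17*y^2 + 16) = (y - 2)*(y - 1)*(y^3 + y^2 - 16*y - 16) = (y - 4)*(y - 2)*(y - 1)*(y^2 + 5*y + 4) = (y - 4)*(y - 2)*(y - 1)*(y + 1)*(y + 4)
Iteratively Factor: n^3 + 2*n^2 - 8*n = (n + 4)*(n^2 - 2*n) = (n - 2)*(n + 4)*(n)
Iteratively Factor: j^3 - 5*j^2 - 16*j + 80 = (j - 5)*(j^2 - 16) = (j - 5)*(j + 4)*(j - 4)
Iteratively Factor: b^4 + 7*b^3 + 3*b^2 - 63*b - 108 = (b + 4)*(b^3 + 3*b^2 - 9*b - 27) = (b - 3)*(b + 4)*(b^2 + 6*b + 9) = (b - 3)*(b + 3)*(b + 4)*(b + 3)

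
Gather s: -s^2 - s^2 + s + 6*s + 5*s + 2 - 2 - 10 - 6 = -2*s^2 + 12*s - 16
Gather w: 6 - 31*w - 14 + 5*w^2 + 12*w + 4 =5*w^2 - 19*w - 4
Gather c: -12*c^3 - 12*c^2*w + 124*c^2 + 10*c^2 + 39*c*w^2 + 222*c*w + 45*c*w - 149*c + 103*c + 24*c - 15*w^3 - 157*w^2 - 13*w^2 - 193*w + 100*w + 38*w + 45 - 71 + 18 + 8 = -12*c^3 + c^2*(134 - 12*w) + c*(39*w^2 + 267*w - 22) - 15*w^3 - 170*w^2 - 55*w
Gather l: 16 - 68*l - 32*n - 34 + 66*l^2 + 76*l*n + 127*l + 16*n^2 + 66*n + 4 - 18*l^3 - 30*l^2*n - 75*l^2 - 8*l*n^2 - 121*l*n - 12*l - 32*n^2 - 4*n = -18*l^3 + l^2*(-30*n - 9) + l*(-8*n^2 - 45*n + 47) - 16*n^2 + 30*n - 14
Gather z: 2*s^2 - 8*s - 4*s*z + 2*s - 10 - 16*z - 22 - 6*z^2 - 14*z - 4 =2*s^2 - 6*s - 6*z^2 + z*(-4*s - 30) - 36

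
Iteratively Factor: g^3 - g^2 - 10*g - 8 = (g - 4)*(g^2 + 3*g + 2) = (g - 4)*(g + 2)*(g + 1)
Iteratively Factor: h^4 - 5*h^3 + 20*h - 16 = (h - 2)*(h^3 - 3*h^2 - 6*h + 8) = (h - 2)*(h + 2)*(h^2 - 5*h + 4) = (h - 4)*(h - 2)*(h + 2)*(h - 1)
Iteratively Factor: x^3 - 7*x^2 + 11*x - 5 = (x - 1)*(x^2 - 6*x + 5) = (x - 5)*(x - 1)*(x - 1)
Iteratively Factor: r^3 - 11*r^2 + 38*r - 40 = (r - 4)*(r^2 - 7*r + 10) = (r - 4)*(r - 2)*(r - 5)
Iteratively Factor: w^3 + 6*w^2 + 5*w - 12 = (w - 1)*(w^2 + 7*w + 12) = (w - 1)*(w + 3)*(w + 4)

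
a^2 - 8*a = a*(a - 8)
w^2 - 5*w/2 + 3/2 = (w - 3/2)*(w - 1)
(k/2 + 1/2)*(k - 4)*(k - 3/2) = k^3/2 - 9*k^2/4 + k/4 + 3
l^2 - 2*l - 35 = (l - 7)*(l + 5)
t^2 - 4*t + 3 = (t - 3)*(t - 1)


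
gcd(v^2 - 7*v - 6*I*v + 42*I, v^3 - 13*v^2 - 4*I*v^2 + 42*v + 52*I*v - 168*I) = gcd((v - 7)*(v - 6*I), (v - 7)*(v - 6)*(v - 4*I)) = v - 7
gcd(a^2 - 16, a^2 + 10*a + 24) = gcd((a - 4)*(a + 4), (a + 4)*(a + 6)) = a + 4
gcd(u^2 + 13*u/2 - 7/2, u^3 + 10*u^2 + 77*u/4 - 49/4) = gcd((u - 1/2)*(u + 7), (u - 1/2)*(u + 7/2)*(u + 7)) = u^2 + 13*u/2 - 7/2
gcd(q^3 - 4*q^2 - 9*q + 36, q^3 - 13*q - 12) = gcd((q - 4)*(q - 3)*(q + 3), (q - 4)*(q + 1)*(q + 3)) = q^2 - q - 12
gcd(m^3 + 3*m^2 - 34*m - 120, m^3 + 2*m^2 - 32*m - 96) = m^2 - 2*m - 24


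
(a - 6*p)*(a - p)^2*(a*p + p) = a^4*p - 8*a^3*p^2 + a^3*p + 13*a^2*p^3 - 8*a^2*p^2 - 6*a*p^4 + 13*a*p^3 - 6*p^4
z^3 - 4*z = z*(z - 2)*(z + 2)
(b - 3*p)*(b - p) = b^2 - 4*b*p + 3*p^2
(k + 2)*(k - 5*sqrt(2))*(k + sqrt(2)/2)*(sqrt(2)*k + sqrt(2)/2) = sqrt(2)*k^4 - 9*k^3 + 5*sqrt(2)*k^3/2 - 45*k^2/2 - 4*sqrt(2)*k^2 - 25*sqrt(2)*k/2 - 9*k - 5*sqrt(2)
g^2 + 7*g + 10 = (g + 2)*(g + 5)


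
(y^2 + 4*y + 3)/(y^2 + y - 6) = (y + 1)/(y - 2)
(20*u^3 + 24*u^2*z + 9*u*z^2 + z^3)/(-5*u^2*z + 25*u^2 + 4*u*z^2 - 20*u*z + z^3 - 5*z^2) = (4*u^2 + 4*u*z + z^2)/(-u*z + 5*u + z^2 - 5*z)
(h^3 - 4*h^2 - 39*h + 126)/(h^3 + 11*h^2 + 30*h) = (h^2 - 10*h + 21)/(h*(h + 5))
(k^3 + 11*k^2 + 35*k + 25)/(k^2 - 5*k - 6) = (k^2 + 10*k + 25)/(k - 6)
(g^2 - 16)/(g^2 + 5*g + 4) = (g - 4)/(g + 1)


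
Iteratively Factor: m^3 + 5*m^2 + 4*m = (m + 4)*(m^2 + m) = (m + 1)*(m + 4)*(m)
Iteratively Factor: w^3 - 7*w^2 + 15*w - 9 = (w - 3)*(w^2 - 4*w + 3) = (w - 3)^2*(w - 1)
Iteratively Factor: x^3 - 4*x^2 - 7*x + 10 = (x + 2)*(x^2 - 6*x + 5) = (x - 1)*(x + 2)*(x - 5)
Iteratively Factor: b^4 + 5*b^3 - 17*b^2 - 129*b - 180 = (b + 4)*(b^3 + b^2 - 21*b - 45) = (b + 3)*(b + 4)*(b^2 - 2*b - 15) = (b + 3)^2*(b + 4)*(b - 5)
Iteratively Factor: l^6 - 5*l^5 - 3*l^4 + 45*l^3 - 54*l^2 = (l - 2)*(l^5 - 3*l^4 - 9*l^3 + 27*l^2) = l*(l - 2)*(l^4 - 3*l^3 - 9*l^2 + 27*l) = l*(l - 3)*(l - 2)*(l^3 - 9*l) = l^2*(l - 3)*(l - 2)*(l^2 - 9) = l^2*(l - 3)*(l - 2)*(l + 3)*(l - 3)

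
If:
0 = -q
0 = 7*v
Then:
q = 0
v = 0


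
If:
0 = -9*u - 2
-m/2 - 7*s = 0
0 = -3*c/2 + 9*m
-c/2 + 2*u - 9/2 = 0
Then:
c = -89/9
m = -89/54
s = 89/756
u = -2/9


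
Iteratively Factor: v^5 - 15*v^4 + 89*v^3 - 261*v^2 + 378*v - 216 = (v - 4)*(v^4 - 11*v^3 + 45*v^2 - 81*v + 54) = (v - 4)*(v - 2)*(v^3 - 9*v^2 + 27*v - 27) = (v - 4)*(v - 3)*(v - 2)*(v^2 - 6*v + 9) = (v - 4)*(v - 3)^2*(v - 2)*(v - 3)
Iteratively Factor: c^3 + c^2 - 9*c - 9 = (c + 1)*(c^2 - 9) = (c + 1)*(c + 3)*(c - 3)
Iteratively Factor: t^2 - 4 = (t + 2)*(t - 2)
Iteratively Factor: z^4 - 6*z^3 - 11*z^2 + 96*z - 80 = (z + 4)*(z^3 - 10*z^2 + 29*z - 20) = (z - 1)*(z + 4)*(z^2 - 9*z + 20) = (z - 5)*(z - 1)*(z + 4)*(z - 4)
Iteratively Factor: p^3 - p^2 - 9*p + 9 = (p - 1)*(p^2 - 9) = (p - 3)*(p - 1)*(p + 3)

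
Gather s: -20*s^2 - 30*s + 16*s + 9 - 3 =-20*s^2 - 14*s + 6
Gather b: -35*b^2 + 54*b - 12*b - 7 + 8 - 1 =-35*b^2 + 42*b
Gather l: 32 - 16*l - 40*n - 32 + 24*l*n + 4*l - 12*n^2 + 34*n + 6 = l*(24*n - 12) - 12*n^2 - 6*n + 6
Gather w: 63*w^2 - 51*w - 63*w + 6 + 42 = 63*w^2 - 114*w + 48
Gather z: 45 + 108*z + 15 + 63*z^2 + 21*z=63*z^2 + 129*z + 60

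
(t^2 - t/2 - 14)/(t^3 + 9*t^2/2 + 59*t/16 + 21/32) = 16*(t - 4)/(16*t^2 + 16*t + 3)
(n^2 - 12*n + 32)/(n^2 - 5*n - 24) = (n - 4)/(n + 3)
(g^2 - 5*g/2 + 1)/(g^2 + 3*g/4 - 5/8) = 4*(g - 2)/(4*g + 5)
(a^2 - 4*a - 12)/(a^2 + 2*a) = (a - 6)/a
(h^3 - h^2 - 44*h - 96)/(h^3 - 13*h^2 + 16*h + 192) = (h + 4)/(h - 8)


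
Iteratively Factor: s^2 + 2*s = (s)*(s + 2)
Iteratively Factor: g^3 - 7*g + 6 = (g - 1)*(g^2 + g - 6) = (g - 1)*(g + 3)*(g - 2)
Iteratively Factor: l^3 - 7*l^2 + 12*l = (l - 3)*(l^2 - 4*l) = (l - 4)*(l - 3)*(l)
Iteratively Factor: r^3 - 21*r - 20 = (r + 1)*(r^2 - r - 20) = (r - 5)*(r + 1)*(r + 4)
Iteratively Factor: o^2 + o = (o)*(o + 1)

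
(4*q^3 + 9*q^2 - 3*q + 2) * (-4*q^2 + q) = -16*q^5 - 32*q^4 + 21*q^3 - 11*q^2 + 2*q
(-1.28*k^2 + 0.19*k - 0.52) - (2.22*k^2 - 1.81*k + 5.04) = -3.5*k^2 + 2.0*k - 5.56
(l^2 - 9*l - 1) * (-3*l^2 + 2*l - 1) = -3*l^4 + 29*l^3 - 16*l^2 + 7*l + 1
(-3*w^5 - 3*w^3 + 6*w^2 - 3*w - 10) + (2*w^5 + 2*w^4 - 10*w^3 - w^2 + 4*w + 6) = -w^5 + 2*w^4 - 13*w^3 + 5*w^2 + w - 4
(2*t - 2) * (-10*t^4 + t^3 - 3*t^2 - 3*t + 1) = -20*t^5 + 22*t^4 - 8*t^3 + 8*t - 2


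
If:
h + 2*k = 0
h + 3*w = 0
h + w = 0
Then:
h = 0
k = 0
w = 0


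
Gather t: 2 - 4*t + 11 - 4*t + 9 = 22 - 8*t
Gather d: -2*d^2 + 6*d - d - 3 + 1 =-2*d^2 + 5*d - 2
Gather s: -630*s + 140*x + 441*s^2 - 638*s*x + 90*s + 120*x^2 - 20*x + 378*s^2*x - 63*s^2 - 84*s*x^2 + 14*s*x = s^2*(378*x + 378) + s*(-84*x^2 - 624*x - 540) + 120*x^2 + 120*x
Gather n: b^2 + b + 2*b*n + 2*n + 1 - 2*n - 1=b^2 + 2*b*n + b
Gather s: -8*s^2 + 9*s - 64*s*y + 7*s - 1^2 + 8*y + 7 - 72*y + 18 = -8*s^2 + s*(16 - 64*y) - 64*y + 24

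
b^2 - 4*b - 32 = (b - 8)*(b + 4)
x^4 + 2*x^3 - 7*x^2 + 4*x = x*(x - 1)^2*(x + 4)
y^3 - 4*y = y*(y - 2)*(y + 2)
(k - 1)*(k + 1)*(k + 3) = k^3 + 3*k^2 - k - 3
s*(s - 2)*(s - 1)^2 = s^4 - 4*s^3 + 5*s^2 - 2*s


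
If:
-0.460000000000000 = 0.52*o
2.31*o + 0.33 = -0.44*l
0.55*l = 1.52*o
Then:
No Solution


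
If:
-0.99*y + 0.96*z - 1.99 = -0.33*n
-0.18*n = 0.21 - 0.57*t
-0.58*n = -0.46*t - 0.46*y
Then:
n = 1.58512808886874*z - 2.68359404519006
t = 0.500566764905917*z - 0.47902969848107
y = 1.49807299931988*z - 2.90463235849769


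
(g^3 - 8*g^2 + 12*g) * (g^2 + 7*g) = g^5 - g^4 - 44*g^3 + 84*g^2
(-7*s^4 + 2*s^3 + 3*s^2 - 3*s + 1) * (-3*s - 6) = 21*s^5 + 36*s^4 - 21*s^3 - 9*s^2 + 15*s - 6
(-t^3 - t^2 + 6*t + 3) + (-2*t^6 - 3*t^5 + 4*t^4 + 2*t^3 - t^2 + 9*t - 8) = -2*t^6 - 3*t^5 + 4*t^4 + t^3 - 2*t^2 + 15*t - 5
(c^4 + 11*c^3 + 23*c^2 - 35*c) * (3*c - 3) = 3*c^5 + 30*c^4 + 36*c^3 - 174*c^2 + 105*c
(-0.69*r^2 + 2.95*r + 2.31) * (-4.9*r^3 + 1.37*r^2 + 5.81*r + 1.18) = 3.381*r^5 - 15.4003*r^4 - 11.2864*r^3 + 19.49*r^2 + 16.9021*r + 2.7258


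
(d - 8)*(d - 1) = d^2 - 9*d + 8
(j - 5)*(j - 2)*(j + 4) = j^3 - 3*j^2 - 18*j + 40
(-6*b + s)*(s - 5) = -6*b*s + 30*b + s^2 - 5*s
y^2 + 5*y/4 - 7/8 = (y - 1/2)*(y + 7/4)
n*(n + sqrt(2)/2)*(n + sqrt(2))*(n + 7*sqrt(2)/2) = n^4 + 5*sqrt(2)*n^3 + 23*n^2/2 + 7*sqrt(2)*n/2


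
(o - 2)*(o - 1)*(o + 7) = o^3 + 4*o^2 - 19*o + 14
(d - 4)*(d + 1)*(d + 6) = d^3 + 3*d^2 - 22*d - 24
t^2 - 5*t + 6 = (t - 3)*(t - 2)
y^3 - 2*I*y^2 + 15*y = y*(y - 5*I)*(y + 3*I)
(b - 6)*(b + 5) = b^2 - b - 30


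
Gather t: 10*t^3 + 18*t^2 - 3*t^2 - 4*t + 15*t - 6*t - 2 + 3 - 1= 10*t^3 + 15*t^2 + 5*t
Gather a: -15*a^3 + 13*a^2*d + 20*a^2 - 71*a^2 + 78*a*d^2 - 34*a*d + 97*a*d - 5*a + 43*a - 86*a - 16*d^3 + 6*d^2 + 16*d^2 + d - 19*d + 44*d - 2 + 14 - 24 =-15*a^3 + a^2*(13*d - 51) + a*(78*d^2 + 63*d - 48) - 16*d^3 + 22*d^2 + 26*d - 12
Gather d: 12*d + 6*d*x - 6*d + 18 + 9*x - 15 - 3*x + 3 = d*(6*x + 6) + 6*x + 6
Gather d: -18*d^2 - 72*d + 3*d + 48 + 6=-18*d^2 - 69*d + 54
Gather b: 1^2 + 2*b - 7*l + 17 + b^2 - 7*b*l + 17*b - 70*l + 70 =b^2 + b*(19 - 7*l) - 77*l + 88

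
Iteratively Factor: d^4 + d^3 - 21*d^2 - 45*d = (d + 3)*(d^3 - 2*d^2 - 15*d) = (d - 5)*(d + 3)*(d^2 + 3*d) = d*(d - 5)*(d + 3)*(d + 3)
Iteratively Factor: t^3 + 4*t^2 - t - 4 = (t + 4)*(t^2 - 1) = (t + 1)*(t + 4)*(t - 1)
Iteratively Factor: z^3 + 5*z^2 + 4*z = (z + 1)*(z^2 + 4*z) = z*(z + 1)*(z + 4)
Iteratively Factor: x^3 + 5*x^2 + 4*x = (x + 1)*(x^2 + 4*x) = x*(x + 1)*(x + 4)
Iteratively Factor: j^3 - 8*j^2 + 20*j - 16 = (j - 2)*(j^2 - 6*j + 8) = (j - 4)*(j - 2)*(j - 2)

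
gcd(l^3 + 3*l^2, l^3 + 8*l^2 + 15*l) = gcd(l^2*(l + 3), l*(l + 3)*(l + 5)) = l^2 + 3*l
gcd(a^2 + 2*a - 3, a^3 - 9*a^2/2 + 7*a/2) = a - 1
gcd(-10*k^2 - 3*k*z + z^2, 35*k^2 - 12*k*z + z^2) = -5*k + z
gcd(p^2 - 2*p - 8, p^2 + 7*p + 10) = p + 2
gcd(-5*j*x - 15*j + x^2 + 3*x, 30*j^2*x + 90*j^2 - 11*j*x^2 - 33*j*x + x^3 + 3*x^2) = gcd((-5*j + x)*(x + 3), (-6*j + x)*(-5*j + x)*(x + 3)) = -5*j*x - 15*j + x^2 + 3*x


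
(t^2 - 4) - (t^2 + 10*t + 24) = -10*t - 28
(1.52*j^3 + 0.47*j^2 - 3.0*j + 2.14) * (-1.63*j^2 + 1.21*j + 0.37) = -2.4776*j^5 + 1.0731*j^4 + 6.0211*j^3 - 6.9443*j^2 + 1.4794*j + 0.7918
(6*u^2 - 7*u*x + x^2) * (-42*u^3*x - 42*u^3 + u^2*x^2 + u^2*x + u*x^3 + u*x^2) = -252*u^5*x - 252*u^5 + 300*u^4*x^2 + 300*u^4*x - 43*u^3*x^3 - 43*u^3*x^2 - 6*u^2*x^4 - 6*u^2*x^3 + u*x^5 + u*x^4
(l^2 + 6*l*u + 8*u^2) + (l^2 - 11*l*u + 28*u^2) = 2*l^2 - 5*l*u + 36*u^2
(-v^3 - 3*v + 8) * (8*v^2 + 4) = -8*v^5 - 28*v^3 + 64*v^2 - 12*v + 32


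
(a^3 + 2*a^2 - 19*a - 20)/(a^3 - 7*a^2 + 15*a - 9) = (a^3 + 2*a^2 - 19*a - 20)/(a^3 - 7*a^2 + 15*a - 9)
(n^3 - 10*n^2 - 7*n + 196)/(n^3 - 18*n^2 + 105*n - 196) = (n + 4)/(n - 4)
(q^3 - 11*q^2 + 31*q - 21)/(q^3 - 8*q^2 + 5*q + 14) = (q^2 - 4*q + 3)/(q^2 - q - 2)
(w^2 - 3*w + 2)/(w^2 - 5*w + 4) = (w - 2)/(w - 4)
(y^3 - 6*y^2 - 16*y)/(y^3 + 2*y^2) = (y - 8)/y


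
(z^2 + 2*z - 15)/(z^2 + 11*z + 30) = (z - 3)/(z + 6)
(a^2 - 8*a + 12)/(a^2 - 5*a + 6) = (a - 6)/(a - 3)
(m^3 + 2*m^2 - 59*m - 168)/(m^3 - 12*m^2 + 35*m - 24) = (m^2 + 10*m + 21)/(m^2 - 4*m + 3)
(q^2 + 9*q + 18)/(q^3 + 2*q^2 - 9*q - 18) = (q + 6)/(q^2 - q - 6)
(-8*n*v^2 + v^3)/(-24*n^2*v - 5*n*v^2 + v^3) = v/(3*n + v)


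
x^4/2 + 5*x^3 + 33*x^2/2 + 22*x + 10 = (x/2 + 1)*(x + 1)*(x + 2)*(x + 5)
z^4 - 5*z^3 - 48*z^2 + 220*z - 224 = (z - 8)*(z - 2)^2*(z + 7)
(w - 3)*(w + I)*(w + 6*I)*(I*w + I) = I*w^4 - 7*w^3 - 2*I*w^3 + 14*w^2 - 9*I*w^2 + 21*w + 12*I*w + 18*I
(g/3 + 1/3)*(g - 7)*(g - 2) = g^3/3 - 8*g^2/3 + 5*g/3 + 14/3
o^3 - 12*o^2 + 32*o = o*(o - 8)*(o - 4)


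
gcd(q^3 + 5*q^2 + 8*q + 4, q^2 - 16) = 1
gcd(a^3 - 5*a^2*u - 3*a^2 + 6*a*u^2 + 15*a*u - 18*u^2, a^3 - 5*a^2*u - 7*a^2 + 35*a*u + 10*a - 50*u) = 1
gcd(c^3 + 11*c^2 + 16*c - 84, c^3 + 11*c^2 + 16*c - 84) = c^3 + 11*c^2 + 16*c - 84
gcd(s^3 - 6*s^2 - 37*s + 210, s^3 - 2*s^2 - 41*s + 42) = s^2 - s - 42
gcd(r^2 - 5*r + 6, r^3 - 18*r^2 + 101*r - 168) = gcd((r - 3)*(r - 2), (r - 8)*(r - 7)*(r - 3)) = r - 3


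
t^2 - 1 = (t - 1)*(t + 1)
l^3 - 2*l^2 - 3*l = l*(l - 3)*(l + 1)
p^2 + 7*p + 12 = (p + 3)*(p + 4)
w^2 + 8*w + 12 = (w + 2)*(w + 6)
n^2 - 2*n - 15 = (n - 5)*(n + 3)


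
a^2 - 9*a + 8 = (a - 8)*(a - 1)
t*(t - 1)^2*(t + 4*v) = t^4 + 4*t^3*v - 2*t^3 - 8*t^2*v + t^2 + 4*t*v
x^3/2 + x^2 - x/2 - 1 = (x/2 + 1)*(x - 1)*(x + 1)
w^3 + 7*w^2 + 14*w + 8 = (w + 1)*(w + 2)*(w + 4)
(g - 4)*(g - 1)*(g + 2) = g^3 - 3*g^2 - 6*g + 8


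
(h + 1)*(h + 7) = h^2 + 8*h + 7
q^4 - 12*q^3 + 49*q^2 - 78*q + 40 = (q - 5)*(q - 4)*(q - 2)*(q - 1)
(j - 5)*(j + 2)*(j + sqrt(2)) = j^3 - 3*j^2 + sqrt(2)*j^2 - 10*j - 3*sqrt(2)*j - 10*sqrt(2)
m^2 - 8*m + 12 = (m - 6)*(m - 2)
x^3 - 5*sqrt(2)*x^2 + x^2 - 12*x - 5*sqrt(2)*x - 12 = (x + 1)*(x - 6*sqrt(2))*(x + sqrt(2))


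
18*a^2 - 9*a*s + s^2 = (-6*a + s)*(-3*a + s)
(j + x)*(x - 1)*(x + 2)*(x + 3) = j*x^3 + 4*j*x^2 + j*x - 6*j + x^4 + 4*x^3 + x^2 - 6*x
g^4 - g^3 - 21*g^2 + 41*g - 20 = (g - 4)*(g - 1)^2*(g + 5)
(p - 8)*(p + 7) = p^2 - p - 56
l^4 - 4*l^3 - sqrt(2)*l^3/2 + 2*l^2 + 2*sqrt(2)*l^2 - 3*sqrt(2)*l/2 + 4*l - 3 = (l - 3)*(l - 1)*(l - sqrt(2))*(l + sqrt(2)/2)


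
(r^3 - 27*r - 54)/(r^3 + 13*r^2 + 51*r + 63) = (r - 6)/(r + 7)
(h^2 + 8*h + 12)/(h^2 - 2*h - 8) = (h + 6)/(h - 4)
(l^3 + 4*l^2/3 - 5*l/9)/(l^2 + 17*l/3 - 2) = l*(3*l + 5)/(3*(l + 6))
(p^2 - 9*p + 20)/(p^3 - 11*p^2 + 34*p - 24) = (p - 5)/(p^2 - 7*p + 6)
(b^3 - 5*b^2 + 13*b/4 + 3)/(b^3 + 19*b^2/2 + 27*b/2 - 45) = (b^2 - 7*b/2 - 2)/(b^2 + 11*b + 30)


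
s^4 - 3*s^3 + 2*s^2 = s^2*(s - 2)*(s - 1)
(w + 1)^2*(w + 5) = w^3 + 7*w^2 + 11*w + 5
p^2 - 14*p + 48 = (p - 8)*(p - 6)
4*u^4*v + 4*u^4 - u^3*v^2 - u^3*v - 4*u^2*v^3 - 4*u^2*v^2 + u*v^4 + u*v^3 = (-4*u + v)*(-u + v)*(u + v)*(u*v + u)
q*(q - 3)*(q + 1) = q^3 - 2*q^2 - 3*q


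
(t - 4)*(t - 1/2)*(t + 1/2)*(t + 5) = t^4 + t^3 - 81*t^2/4 - t/4 + 5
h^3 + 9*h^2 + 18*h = h*(h + 3)*(h + 6)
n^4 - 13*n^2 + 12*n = n*(n - 3)*(n - 1)*(n + 4)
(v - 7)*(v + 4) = v^2 - 3*v - 28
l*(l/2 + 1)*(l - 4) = l^3/2 - l^2 - 4*l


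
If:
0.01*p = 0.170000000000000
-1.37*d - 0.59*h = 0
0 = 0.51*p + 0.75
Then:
No Solution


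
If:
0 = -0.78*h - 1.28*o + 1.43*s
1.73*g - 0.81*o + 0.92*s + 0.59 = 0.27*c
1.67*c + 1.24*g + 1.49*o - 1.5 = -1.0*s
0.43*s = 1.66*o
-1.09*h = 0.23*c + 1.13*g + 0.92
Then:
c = 1.54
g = 0.34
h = -1.53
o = -0.28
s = -1.08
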